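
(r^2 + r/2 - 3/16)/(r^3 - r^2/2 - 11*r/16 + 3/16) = 1/(r - 1)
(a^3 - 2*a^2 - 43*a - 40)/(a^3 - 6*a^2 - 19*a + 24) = (a^2 + 6*a + 5)/(a^2 + 2*a - 3)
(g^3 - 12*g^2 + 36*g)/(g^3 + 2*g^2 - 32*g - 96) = g*(g - 6)/(g^2 + 8*g + 16)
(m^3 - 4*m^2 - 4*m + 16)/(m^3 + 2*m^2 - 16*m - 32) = (m - 2)/(m + 4)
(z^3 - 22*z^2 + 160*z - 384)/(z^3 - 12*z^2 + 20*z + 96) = (z - 8)/(z + 2)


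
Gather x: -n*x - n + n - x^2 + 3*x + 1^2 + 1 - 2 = -x^2 + x*(3 - n)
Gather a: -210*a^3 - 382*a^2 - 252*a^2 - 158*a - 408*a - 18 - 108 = -210*a^3 - 634*a^2 - 566*a - 126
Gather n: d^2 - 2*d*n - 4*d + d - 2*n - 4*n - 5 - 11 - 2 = d^2 - 3*d + n*(-2*d - 6) - 18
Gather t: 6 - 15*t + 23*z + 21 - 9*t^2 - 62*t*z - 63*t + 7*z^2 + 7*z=-9*t^2 + t*(-62*z - 78) + 7*z^2 + 30*z + 27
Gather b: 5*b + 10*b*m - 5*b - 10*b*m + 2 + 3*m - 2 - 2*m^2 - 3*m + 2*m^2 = 0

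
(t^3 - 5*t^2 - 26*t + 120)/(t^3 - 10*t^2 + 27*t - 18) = (t^2 + t - 20)/(t^2 - 4*t + 3)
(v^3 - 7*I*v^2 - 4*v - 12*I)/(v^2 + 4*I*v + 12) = (v^2 - 5*I*v + 6)/(v + 6*I)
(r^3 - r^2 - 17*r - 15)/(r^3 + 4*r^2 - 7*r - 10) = (r^2 - 2*r - 15)/(r^2 + 3*r - 10)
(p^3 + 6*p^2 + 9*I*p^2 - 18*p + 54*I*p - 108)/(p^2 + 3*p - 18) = (p^2 + 9*I*p - 18)/(p - 3)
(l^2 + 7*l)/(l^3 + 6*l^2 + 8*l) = (l + 7)/(l^2 + 6*l + 8)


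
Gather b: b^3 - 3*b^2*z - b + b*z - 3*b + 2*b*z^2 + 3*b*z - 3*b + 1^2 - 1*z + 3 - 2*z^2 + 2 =b^3 - 3*b^2*z + b*(2*z^2 + 4*z - 7) - 2*z^2 - z + 6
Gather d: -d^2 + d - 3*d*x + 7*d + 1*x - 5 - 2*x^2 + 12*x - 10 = -d^2 + d*(8 - 3*x) - 2*x^2 + 13*x - 15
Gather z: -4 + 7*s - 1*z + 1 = 7*s - z - 3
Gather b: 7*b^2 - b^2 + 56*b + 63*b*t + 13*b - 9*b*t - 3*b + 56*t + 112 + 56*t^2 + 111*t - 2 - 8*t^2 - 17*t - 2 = 6*b^2 + b*(54*t + 66) + 48*t^2 + 150*t + 108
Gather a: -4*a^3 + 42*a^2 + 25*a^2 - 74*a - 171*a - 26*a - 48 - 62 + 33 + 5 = -4*a^3 + 67*a^2 - 271*a - 72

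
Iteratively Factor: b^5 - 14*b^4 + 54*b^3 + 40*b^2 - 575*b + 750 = (b - 5)*(b^4 - 9*b^3 + 9*b^2 + 85*b - 150) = (b - 5)^2*(b^3 - 4*b^2 - 11*b + 30) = (b - 5)^2*(b - 2)*(b^2 - 2*b - 15) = (b - 5)^3*(b - 2)*(b + 3)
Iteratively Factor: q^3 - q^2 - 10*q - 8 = (q + 2)*(q^2 - 3*q - 4) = (q + 1)*(q + 2)*(q - 4)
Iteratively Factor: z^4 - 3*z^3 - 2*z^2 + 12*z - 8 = (z + 2)*(z^3 - 5*z^2 + 8*z - 4) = (z - 2)*(z + 2)*(z^2 - 3*z + 2) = (z - 2)^2*(z + 2)*(z - 1)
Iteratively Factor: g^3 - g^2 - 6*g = (g - 3)*(g^2 + 2*g) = (g - 3)*(g + 2)*(g)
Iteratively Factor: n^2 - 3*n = (n - 3)*(n)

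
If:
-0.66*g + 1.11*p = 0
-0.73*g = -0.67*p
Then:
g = 0.00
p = 0.00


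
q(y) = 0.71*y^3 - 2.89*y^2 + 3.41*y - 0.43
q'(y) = 2.13*y^2 - 5.78*y + 3.41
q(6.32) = 84.92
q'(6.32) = 51.96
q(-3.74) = -90.75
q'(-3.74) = 54.82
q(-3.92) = -100.97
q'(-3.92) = 58.80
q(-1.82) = -20.49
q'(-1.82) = 20.99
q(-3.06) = -58.27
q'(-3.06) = 41.04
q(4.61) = 23.43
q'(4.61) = 22.03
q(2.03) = 0.52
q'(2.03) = 0.45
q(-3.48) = -77.22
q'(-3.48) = 49.32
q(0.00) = -0.43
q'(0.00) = 3.41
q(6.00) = 69.35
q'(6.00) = 45.41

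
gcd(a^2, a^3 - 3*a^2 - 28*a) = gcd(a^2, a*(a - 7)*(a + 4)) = a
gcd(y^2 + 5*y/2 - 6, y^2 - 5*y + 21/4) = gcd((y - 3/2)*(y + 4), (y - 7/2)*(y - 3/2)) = y - 3/2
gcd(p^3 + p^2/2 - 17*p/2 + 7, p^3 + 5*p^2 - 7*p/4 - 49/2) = p^2 + 3*p/2 - 7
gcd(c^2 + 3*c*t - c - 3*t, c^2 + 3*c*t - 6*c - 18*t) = c + 3*t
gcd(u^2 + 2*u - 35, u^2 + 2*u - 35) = u^2 + 2*u - 35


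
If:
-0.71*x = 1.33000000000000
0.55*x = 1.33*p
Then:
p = -0.77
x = -1.87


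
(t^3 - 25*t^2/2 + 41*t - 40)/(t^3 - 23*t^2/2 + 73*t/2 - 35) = (t - 8)/(t - 7)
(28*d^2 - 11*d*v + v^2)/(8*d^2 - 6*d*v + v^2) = (-7*d + v)/(-2*d + v)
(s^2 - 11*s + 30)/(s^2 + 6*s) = (s^2 - 11*s + 30)/(s*(s + 6))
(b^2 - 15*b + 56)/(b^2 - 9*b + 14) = (b - 8)/(b - 2)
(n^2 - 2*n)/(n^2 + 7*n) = (n - 2)/(n + 7)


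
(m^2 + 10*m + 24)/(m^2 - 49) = (m^2 + 10*m + 24)/(m^2 - 49)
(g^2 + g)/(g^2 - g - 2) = g/(g - 2)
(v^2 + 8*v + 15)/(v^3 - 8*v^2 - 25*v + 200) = (v + 3)/(v^2 - 13*v + 40)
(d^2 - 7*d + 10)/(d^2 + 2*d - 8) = (d - 5)/(d + 4)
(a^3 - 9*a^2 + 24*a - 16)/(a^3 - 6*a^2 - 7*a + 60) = (a^2 - 5*a + 4)/(a^2 - 2*a - 15)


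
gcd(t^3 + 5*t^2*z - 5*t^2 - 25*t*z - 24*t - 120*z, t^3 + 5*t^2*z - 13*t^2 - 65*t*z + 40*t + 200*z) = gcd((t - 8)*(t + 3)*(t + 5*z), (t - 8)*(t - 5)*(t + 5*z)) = t^2 + 5*t*z - 8*t - 40*z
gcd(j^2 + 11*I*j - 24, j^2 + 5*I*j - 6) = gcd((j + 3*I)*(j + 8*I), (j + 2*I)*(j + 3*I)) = j + 3*I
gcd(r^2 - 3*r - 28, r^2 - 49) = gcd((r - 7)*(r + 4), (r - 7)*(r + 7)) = r - 7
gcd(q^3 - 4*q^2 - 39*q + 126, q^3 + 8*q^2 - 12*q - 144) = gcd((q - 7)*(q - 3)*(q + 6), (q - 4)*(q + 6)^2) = q + 6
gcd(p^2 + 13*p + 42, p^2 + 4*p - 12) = p + 6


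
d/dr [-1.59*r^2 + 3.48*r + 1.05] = 3.48 - 3.18*r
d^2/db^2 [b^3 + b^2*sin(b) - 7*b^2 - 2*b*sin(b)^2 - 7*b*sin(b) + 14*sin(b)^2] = -b^2*sin(b) + 7*b*sin(b) + 4*b*cos(b) - 4*b*cos(2*b) + 6*b + 2*sin(b) - 4*sin(2*b) - 14*cos(b) + 28*cos(2*b) - 14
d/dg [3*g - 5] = 3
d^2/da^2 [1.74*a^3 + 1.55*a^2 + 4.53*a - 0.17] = 10.44*a + 3.1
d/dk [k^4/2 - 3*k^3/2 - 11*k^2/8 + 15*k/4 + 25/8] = 2*k^3 - 9*k^2/2 - 11*k/4 + 15/4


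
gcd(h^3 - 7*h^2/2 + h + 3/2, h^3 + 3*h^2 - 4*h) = h - 1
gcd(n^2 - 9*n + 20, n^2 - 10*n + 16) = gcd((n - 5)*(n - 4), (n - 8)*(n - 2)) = 1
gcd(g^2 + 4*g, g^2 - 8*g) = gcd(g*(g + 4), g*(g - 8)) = g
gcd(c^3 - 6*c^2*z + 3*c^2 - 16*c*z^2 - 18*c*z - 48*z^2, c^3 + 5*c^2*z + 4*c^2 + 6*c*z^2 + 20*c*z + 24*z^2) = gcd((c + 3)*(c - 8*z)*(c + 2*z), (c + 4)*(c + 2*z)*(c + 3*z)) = c + 2*z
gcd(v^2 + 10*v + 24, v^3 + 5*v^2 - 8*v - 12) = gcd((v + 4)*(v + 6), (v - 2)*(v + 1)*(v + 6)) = v + 6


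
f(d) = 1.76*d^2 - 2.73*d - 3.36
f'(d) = 3.52*d - 2.73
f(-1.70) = 6.37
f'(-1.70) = -8.71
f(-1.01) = 1.19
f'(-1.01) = -6.29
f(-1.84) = 7.62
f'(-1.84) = -9.21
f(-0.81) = 0.01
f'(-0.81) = -5.58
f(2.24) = -0.64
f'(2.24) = 5.15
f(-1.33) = 3.38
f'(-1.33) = -7.41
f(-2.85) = 18.72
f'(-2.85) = -12.76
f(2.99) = 4.21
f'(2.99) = 7.79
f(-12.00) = 282.84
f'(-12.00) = -44.97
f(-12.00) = 282.84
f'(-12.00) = -44.97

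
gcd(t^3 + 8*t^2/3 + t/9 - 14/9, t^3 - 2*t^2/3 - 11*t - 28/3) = t^2 + 10*t/3 + 7/3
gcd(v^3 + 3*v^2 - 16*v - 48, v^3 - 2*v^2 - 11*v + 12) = v^2 - v - 12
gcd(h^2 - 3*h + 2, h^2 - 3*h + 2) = h^2 - 3*h + 2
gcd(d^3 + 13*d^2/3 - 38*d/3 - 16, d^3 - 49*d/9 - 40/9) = d^2 - 5*d/3 - 8/3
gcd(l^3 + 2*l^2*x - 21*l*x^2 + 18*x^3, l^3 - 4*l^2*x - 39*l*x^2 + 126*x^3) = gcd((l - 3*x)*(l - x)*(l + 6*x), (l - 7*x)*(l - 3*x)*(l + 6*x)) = -l^2 - 3*l*x + 18*x^2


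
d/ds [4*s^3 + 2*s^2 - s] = 12*s^2 + 4*s - 1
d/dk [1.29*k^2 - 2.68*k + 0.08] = 2.58*k - 2.68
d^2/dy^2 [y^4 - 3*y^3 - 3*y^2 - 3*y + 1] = 12*y^2 - 18*y - 6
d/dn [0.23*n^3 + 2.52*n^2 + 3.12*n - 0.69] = 0.69*n^2 + 5.04*n + 3.12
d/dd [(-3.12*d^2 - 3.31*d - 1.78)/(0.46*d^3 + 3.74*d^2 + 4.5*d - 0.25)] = (1.4352*d^4 + 3.0452*d^3 + 0.7958*d^2 + 14.8744*d + 8.8375)/(0.2116*d^6 + 3.4408*d^5 + 18.1276*d^4 + 33.43*d^3 + 18.38*d^2 - 2.25*d + 0.0625)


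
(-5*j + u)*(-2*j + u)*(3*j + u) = 30*j^3 - 11*j^2*u - 4*j*u^2 + u^3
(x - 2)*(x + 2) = x^2 - 4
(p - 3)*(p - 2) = p^2 - 5*p + 6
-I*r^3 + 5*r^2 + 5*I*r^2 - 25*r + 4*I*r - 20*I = (r - 5)*(r + 4*I)*(-I*r + 1)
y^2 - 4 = (y - 2)*(y + 2)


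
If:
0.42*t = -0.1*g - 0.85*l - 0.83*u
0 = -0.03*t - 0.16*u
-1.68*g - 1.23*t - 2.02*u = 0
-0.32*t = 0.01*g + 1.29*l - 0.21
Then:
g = 11.32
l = 5.62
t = -22.35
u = 4.19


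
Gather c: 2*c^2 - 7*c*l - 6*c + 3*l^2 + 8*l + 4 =2*c^2 + c*(-7*l - 6) + 3*l^2 + 8*l + 4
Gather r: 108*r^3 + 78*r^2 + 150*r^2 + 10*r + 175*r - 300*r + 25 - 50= 108*r^3 + 228*r^2 - 115*r - 25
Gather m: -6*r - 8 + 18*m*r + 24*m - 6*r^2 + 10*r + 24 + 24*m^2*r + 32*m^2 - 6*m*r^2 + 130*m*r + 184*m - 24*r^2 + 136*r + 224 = m^2*(24*r + 32) + m*(-6*r^2 + 148*r + 208) - 30*r^2 + 140*r + 240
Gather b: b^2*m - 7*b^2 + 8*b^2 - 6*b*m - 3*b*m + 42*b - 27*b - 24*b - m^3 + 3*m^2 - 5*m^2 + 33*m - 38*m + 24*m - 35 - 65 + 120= b^2*(m + 1) + b*(-9*m - 9) - m^3 - 2*m^2 + 19*m + 20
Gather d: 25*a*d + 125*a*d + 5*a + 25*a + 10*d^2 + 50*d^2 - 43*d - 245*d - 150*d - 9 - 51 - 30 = 30*a + 60*d^2 + d*(150*a - 438) - 90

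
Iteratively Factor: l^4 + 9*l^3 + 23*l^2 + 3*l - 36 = (l + 3)*(l^3 + 6*l^2 + 5*l - 12) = (l - 1)*(l + 3)*(l^2 + 7*l + 12) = (l - 1)*(l + 3)^2*(l + 4)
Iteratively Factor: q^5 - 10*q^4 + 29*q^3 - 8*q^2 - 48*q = (q - 4)*(q^4 - 6*q^3 + 5*q^2 + 12*q) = (q - 4)*(q + 1)*(q^3 - 7*q^2 + 12*q) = (q - 4)*(q - 3)*(q + 1)*(q^2 - 4*q) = (q - 4)^2*(q - 3)*(q + 1)*(q)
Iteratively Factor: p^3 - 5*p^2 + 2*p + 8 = (p - 2)*(p^2 - 3*p - 4) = (p - 2)*(p + 1)*(p - 4)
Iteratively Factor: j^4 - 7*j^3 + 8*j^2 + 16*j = (j)*(j^3 - 7*j^2 + 8*j + 16) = j*(j + 1)*(j^2 - 8*j + 16) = j*(j - 4)*(j + 1)*(j - 4)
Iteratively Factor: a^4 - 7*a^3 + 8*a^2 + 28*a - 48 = (a - 2)*(a^3 - 5*a^2 - 2*a + 24) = (a - 3)*(a - 2)*(a^2 - 2*a - 8) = (a - 3)*(a - 2)*(a + 2)*(a - 4)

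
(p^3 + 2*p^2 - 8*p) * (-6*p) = -6*p^4 - 12*p^3 + 48*p^2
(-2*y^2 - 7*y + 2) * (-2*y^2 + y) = 4*y^4 + 12*y^3 - 11*y^2 + 2*y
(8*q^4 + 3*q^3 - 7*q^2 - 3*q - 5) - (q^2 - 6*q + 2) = 8*q^4 + 3*q^3 - 8*q^2 + 3*q - 7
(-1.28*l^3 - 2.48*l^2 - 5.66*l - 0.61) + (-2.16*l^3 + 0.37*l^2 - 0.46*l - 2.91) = -3.44*l^3 - 2.11*l^2 - 6.12*l - 3.52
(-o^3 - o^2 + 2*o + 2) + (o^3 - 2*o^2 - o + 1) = -3*o^2 + o + 3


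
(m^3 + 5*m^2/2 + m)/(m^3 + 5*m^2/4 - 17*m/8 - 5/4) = 4*m/(4*m - 5)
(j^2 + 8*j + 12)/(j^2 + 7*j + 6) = (j + 2)/(j + 1)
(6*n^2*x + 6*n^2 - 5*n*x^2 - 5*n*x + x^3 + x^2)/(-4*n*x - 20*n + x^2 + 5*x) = (-6*n^2*x - 6*n^2 + 5*n*x^2 + 5*n*x - x^3 - x^2)/(4*n*x + 20*n - x^2 - 5*x)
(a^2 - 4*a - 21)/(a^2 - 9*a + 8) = (a^2 - 4*a - 21)/(a^2 - 9*a + 8)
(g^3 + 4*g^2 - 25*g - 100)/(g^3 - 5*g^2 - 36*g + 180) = (g^2 + 9*g + 20)/(g^2 - 36)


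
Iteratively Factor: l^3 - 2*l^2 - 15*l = (l)*(l^2 - 2*l - 15) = l*(l - 5)*(l + 3)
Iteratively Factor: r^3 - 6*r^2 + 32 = (r - 4)*(r^2 - 2*r - 8) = (r - 4)*(r + 2)*(r - 4)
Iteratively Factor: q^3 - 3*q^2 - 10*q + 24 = (q - 4)*(q^2 + q - 6) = (q - 4)*(q - 2)*(q + 3)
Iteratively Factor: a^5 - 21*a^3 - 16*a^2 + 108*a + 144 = (a - 4)*(a^4 + 4*a^3 - 5*a^2 - 36*a - 36) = (a - 4)*(a + 2)*(a^3 + 2*a^2 - 9*a - 18) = (a - 4)*(a + 2)*(a + 3)*(a^2 - a - 6) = (a - 4)*(a + 2)^2*(a + 3)*(a - 3)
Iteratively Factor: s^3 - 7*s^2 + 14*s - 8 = (s - 4)*(s^2 - 3*s + 2) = (s - 4)*(s - 1)*(s - 2)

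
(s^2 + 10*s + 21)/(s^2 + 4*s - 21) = (s + 3)/(s - 3)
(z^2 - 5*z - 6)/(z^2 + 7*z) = (z^2 - 5*z - 6)/(z*(z + 7))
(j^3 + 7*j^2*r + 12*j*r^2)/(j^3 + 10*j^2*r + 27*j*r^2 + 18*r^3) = j*(j + 4*r)/(j^2 + 7*j*r + 6*r^2)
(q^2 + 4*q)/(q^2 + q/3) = 3*(q + 4)/(3*q + 1)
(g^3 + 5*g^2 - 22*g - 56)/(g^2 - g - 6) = (g^2 + 3*g - 28)/(g - 3)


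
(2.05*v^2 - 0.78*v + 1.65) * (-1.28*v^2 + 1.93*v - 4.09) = -2.624*v^4 + 4.9549*v^3 - 12.0019*v^2 + 6.3747*v - 6.7485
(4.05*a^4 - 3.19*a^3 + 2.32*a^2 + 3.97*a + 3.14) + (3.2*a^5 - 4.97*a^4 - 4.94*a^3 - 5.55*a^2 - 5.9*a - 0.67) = 3.2*a^5 - 0.92*a^4 - 8.13*a^3 - 3.23*a^2 - 1.93*a + 2.47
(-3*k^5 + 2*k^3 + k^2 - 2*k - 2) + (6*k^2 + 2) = -3*k^5 + 2*k^3 + 7*k^2 - 2*k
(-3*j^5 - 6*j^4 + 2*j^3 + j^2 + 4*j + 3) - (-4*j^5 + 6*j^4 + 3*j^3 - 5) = j^5 - 12*j^4 - j^3 + j^2 + 4*j + 8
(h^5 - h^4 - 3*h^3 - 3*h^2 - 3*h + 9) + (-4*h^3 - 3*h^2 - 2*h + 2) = h^5 - h^4 - 7*h^3 - 6*h^2 - 5*h + 11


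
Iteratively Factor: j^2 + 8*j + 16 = (j + 4)*(j + 4)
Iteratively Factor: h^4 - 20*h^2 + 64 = (h - 2)*(h^3 + 2*h^2 - 16*h - 32) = (h - 4)*(h - 2)*(h^2 + 6*h + 8) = (h - 4)*(h - 2)*(h + 2)*(h + 4)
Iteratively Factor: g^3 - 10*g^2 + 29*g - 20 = (g - 5)*(g^2 - 5*g + 4) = (g - 5)*(g - 4)*(g - 1)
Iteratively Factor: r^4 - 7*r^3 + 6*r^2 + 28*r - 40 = (r + 2)*(r^3 - 9*r^2 + 24*r - 20) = (r - 5)*(r + 2)*(r^2 - 4*r + 4) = (r - 5)*(r - 2)*(r + 2)*(r - 2)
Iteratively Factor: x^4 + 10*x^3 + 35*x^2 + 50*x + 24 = (x + 3)*(x^3 + 7*x^2 + 14*x + 8) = (x + 3)*(x + 4)*(x^2 + 3*x + 2) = (x + 2)*(x + 3)*(x + 4)*(x + 1)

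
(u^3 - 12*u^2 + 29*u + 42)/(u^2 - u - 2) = (u^2 - 13*u + 42)/(u - 2)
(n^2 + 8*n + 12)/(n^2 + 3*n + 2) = (n + 6)/(n + 1)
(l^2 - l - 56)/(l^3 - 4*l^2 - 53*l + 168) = 1/(l - 3)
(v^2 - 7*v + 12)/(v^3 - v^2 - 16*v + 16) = (v - 3)/(v^2 + 3*v - 4)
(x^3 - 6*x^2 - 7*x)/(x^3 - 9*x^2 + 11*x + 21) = x/(x - 3)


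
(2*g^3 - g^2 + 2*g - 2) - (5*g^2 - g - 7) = 2*g^3 - 6*g^2 + 3*g + 5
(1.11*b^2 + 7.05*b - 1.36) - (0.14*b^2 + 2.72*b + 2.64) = 0.97*b^2 + 4.33*b - 4.0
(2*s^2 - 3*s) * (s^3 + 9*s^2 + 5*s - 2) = 2*s^5 + 15*s^4 - 17*s^3 - 19*s^2 + 6*s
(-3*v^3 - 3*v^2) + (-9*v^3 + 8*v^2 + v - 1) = -12*v^3 + 5*v^2 + v - 1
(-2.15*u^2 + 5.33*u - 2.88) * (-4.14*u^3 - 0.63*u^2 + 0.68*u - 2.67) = 8.901*u^5 - 20.7117*u^4 + 7.1033*u^3 + 11.1793*u^2 - 16.1895*u + 7.6896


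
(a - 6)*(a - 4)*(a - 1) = a^3 - 11*a^2 + 34*a - 24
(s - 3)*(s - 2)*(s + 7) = s^3 + 2*s^2 - 29*s + 42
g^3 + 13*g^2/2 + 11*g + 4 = (g + 1/2)*(g + 2)*(g + 4)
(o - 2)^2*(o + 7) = o^3 + 3*o^2 - 24*o + 28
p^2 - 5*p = p*(p - 5)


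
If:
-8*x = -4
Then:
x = 1/2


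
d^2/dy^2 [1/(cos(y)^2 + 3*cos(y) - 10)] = (-4*sin(y)^4 + 51*sin(y)^2 - 75*cos(y)/4 - 9*cos(3*y)/4 - 9)/((cos(y) - 2)^3*(cos(y) + 5)^3)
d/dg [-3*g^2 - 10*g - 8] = -6*g - 10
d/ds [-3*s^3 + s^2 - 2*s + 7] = -9*s^2 + 2*s - 2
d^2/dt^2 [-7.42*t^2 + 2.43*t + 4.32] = -14.8400000000000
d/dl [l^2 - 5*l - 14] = 2*l - 5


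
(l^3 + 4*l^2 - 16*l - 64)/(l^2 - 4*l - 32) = (l^2 - 16)/(l - 8)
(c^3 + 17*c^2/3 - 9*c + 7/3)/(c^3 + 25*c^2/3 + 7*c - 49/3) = (3*c - 1)/(3*c + 7)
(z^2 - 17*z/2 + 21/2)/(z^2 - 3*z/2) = (z - 7)/z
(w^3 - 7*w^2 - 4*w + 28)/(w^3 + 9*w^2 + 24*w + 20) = (w^2 - 9*w + 14)/(w^2 + 7*w + 10)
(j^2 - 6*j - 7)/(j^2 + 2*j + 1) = (j - 7)/(j + 1)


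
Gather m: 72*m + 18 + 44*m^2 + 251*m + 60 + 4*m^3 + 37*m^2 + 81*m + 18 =4*m^3 + 81*m^2 + 404*m + 96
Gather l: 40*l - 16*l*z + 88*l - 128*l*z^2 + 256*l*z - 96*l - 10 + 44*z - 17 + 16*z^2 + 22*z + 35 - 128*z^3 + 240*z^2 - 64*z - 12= l*(-128*z^2 + 240*z + 32) - 128*z^3 + 256*z^2 + 2*z - 4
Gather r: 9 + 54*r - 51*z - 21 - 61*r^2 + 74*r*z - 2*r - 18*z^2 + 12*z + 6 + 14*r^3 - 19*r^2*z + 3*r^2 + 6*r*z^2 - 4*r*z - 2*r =14*r^3 + r^2*(-19*z - 58) + r*(6*z^2 + 70*z + 50) - 18*z^2 - 39*z - 6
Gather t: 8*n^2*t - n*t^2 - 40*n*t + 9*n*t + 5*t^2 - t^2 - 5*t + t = t^2*(4 - n) + t*(8*n^2 - 31*n - 4)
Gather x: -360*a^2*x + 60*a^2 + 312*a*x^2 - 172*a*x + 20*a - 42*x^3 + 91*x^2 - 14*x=60*a^2 + 20*a - 42*x^3 + x^2*(312*a + 91) + x*(-360*a^2 - 172*a - 14)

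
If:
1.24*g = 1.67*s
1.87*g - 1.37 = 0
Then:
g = 0.73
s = 0.54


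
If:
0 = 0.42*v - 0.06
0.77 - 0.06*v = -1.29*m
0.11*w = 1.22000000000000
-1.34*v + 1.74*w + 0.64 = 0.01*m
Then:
No Solution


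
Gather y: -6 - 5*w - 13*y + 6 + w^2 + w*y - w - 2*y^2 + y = w^2 - 6*w - 2*y^2 + y*(w - 12)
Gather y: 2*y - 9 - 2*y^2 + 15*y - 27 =-2*y^2 + 17*y - 36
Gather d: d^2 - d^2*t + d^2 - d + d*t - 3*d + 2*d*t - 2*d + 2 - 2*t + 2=d^2*(2 - t) + d*(3*t - 6) - 2*t + 4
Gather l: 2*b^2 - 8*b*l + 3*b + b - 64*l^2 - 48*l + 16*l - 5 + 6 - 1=2*b^2 + 4*b - 64*l^2 + l*(-8*b - 32)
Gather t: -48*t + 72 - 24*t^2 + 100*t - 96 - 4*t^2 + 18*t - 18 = -28*t^2 + 70*t - 42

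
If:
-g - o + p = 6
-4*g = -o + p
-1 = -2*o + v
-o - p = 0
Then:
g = -6/5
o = -12/5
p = 12/5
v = -29/5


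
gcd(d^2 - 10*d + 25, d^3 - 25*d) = d - 5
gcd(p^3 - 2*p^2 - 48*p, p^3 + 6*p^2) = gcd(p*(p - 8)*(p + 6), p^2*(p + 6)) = p^2 + 6*p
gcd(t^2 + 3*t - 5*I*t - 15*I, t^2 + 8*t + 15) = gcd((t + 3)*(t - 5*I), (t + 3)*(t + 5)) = t + 3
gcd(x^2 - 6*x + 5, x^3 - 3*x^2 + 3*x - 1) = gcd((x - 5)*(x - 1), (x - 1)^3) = x - 1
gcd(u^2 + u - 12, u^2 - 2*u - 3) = u - 3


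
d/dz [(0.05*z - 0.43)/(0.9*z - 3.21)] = (0.20385*z - 0.727065)/(0.9*z - 3.21)^3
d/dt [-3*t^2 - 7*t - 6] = -6*t - 7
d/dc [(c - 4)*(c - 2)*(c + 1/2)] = 3*c^2 - 11*c + 5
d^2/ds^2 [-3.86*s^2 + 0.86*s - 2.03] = -7.72000000000000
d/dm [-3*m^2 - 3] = -6*m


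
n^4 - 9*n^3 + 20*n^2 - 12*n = n*(n - 6)*(n - 2)*(n - 1)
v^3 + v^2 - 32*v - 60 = (v - 6)*(v + 2)*(v + 5)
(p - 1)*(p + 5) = p^2 + 4*p - 5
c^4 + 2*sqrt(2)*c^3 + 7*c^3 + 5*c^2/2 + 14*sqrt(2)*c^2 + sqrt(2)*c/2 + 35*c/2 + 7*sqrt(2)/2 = (c + 7)*(c + sqrt(2)/2)^2*(c + sqrt(2))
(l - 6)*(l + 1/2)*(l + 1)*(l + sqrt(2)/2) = l^4 - 9*l^3/2 + sqrt(2)*l^3/2 - 17*l^2/2 - 9*sqrt(2)*l^2/4 - 17*sqrt(2)*l/4 - 3*l - 3*sqrt(2)/2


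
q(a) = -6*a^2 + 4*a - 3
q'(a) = 4 - 12*a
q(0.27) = -2.36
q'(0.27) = 0.76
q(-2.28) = -43.31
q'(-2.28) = 31.36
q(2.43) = -28.71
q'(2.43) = -25.16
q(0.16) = -2.51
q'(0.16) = 2.08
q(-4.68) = -153.13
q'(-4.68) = 60.16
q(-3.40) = -85.96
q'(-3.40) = 44.80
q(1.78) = -14.89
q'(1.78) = -17.36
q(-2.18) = -40.23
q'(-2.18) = 30.16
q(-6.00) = -243.00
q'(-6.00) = 76.00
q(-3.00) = -69.00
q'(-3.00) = 40.00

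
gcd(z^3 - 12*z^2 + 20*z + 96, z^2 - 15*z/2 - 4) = z - 8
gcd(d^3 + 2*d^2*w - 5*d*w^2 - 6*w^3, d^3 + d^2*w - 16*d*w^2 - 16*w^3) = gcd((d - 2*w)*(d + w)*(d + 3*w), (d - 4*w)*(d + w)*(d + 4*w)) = d + w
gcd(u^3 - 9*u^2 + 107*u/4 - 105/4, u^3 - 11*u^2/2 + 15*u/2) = u^2 - 11*u/2 + 15/2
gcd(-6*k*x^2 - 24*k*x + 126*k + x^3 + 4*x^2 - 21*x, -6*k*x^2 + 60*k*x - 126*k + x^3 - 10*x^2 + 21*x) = -6*k*x + 18*k + x^2 - 3*x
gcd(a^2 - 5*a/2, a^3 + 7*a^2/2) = a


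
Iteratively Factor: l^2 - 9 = (l - 3)*(l + 3)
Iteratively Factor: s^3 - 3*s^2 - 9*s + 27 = (s + 3)*(s^2 - 6*s + 9) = (s - 3)*(s + 3)*(s - 3)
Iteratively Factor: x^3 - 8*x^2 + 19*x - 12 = (x - 1)*(x^2 - 7*x + 12) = (x - 3)*(x - 1)*(x - 4)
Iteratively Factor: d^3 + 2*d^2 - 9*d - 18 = (d - 3)*(d^2 + 5*d + 6) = (d - 3)*(d + 3)*(d + 2)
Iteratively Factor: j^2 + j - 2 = (j + 2)*(j - 1)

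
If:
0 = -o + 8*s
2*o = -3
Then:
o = -3/2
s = -3/16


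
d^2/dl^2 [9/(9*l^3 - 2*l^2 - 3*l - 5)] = 18*((2 - 27*l)*(-9*l^3 + 2*l^2 + 3*l + 5) - (-27*l^2 + 4*l + 3)^2)/(-9*l^3 + 2*l^2 + 3*l + 5)^3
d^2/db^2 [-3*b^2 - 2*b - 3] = -6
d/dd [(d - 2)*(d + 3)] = 2*d + 1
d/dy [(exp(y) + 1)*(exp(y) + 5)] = 2*(exp(y) + 3)*exp(y)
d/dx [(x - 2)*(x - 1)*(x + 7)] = 3*x^2 + 8*x - 19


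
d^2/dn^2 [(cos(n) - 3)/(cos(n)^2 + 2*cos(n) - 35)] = (-9*(1 - cos(2*n))^2*cos(n)/4 + 7*(1 - cos(2*n))^2/2 - 983*cos(n) + 186*cos(2*n) - 99*cos(3*n)/2 + cos(5*n)/2 + 78)/((cos(n) - 5)^3*(cos(n) + 7)^3)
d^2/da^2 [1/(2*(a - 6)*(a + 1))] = ((a - 6)^2 + (a - 6)*(a + 1) + (a + 1)^2)/((a - 6)^3*(a + 1)^3)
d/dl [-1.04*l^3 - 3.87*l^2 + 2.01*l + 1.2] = -3.12*l^2 - 7.74*l + 2.01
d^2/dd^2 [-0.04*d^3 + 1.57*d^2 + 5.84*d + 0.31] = 3.14 - 0.24*d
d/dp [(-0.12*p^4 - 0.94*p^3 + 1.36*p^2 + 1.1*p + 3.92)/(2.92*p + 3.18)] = (-1.0512*p^4 - 7.016*p^3 - 4.9964*p^2 + 8.6496*p - 7.9484)/(8.5264*p^2 + 18.5712*p + 10.1124)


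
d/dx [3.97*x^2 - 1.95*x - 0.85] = 7.94*x - 1.95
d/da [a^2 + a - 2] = 2*a + 1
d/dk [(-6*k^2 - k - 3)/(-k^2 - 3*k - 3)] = (17*k^2 + 30*k - 6)/(k^4 + 6*k^3 + 15*k^2 + 18*k + 9)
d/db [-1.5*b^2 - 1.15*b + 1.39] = -3.0*b - 1.15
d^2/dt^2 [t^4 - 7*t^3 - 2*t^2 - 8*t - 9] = 12*t^2 - 42*t - 4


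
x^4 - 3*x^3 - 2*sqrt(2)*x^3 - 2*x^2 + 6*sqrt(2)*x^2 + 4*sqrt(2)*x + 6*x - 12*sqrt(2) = (x - 3)*(x - 2*sqrt(2))*(x - sqrt(2))*(x + sqrt(2))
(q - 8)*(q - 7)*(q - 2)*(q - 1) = q^4 - 18*q^3 + 103*q^2 - 198*q + 112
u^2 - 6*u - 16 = (u - 8)*(u + 2)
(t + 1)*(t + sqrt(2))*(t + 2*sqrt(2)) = t^3 + t^2 + 3*sqrt(2)*t^2 + 4*t + 3*sqrt(2)*t + 4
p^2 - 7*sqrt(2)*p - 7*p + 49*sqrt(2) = (p - 7)*(p - 7*sqrt(2))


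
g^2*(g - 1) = g^3 - g^2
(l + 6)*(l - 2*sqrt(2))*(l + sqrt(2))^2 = l^4 + 6*l^3 - 6*l^2 - 36*l - 4*sqrt(2)*l - 24*sqrt(2)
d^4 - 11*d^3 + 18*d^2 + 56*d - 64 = (d - 8)*(d - 4)*(d - 1)*(d + 2)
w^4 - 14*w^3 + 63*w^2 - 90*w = w*(w - 6)*(w - 5)*(w - 3)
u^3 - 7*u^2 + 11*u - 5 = (u - 5)*(u - 1)^2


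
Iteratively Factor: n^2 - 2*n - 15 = (n - 5)*(n + 3)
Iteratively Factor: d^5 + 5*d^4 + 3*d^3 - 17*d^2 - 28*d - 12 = (d + 3)*(d^4 + 2*d^3 - 3*d^2 - 8*d - 4) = (d - 2)*(d + 3)*(d^3 + 4*d^2 + 5*d + 2) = (d - 2)*(d + 2)*(d + 3)*(d^2 + 2*d + 1) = (d - 2)*(d + 1)*(d + 2)*(d + 3)*(d + 1)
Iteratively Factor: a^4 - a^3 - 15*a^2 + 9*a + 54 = (a + 3)*(a^3 - 4*a^2 - 3*a + 18) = (a + 2)*(a + 3)*(a^2 - 6*a + 9) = (a - 3)*(a + 2)*(a + 3)*(a - 3)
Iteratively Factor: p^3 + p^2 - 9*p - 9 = (p + 3)*(p^2 - 2*p - 3) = (p + 1)*(p + 3)*(p - 3)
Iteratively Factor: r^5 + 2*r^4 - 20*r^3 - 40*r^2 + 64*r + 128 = (r + 4)*(r^4 - 2*r^3 - 12*r^2 + 8*r + 32) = (r + 2)*(r + 4)*(r^3 - 4*r^2 - 4*r + 16) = (r - 4)*(r + 2)*(r + 4)*(r^2 - 4) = (r - 4)*(r + 2)^2*(r + 4)*(r - 2)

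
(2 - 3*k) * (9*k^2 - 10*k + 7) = -27*k^3 + 48*k^2 - 41*k + 14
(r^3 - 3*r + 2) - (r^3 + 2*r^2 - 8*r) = -2*r^2 + 5*r + 2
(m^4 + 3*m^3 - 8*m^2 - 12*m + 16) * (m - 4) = m^5 - m^4 - 20*m^3 + 20*m^2 + 64*m - 64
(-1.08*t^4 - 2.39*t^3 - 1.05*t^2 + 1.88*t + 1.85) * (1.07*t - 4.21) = -1.1556*t^5 + 1.9895*t^4 + 8.9384*t^3 + 6.4321*t^2 - 5.9353*t - 7.7885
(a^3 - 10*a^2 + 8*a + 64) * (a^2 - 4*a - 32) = a^5 - 14*a^4 + 16*a^3 + 352*a^2 - 512*a - 2048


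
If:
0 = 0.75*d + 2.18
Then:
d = -2.91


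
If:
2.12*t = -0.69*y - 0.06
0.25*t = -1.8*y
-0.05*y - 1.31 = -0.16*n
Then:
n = 8.19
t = -0.03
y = 0.00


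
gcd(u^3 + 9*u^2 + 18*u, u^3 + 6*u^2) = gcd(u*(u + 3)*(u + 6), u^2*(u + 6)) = u^2 + 6*u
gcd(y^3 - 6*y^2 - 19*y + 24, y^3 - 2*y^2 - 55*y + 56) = y^2 - 9*y + 8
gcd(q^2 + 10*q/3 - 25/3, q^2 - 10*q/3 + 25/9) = q - 5/3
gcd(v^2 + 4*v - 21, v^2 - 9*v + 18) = v - 3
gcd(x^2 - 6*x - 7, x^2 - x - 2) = x + 1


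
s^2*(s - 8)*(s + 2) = s^4 - 6*s^3 - 16*s^2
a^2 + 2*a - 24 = (a - 4)*(a + 6)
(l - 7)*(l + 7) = l^2 - 49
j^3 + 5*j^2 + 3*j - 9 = (j - 1)*(j + 3)^2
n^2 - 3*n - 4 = (n - 4)*(n + 1)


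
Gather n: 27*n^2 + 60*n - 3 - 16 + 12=27*n^2 + 60*n - 7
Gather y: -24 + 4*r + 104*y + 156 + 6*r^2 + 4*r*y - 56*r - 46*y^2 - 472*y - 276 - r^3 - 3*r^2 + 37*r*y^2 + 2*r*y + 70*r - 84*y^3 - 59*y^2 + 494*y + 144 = -r^3 + 3*r^2 + 18*r - 84*y^3 + y^2*(37*r - 105) + y*(6*r + 126)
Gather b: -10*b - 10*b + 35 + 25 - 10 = 50 - 20*b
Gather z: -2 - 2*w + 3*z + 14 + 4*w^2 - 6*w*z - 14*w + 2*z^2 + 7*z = 4*w^2 - 16*w + 2*z^2 + z*(10 - 6*w) + 12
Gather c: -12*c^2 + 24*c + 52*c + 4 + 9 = -12*c^2 + 76*c + 13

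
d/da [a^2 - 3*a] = 2*a - 3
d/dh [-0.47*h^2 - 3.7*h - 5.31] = -0.94*h - 3.7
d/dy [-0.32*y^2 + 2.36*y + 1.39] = 2.36 - 0.64*y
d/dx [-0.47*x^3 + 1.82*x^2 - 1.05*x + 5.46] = -1.41*x^2 + 3.64*x - 1.05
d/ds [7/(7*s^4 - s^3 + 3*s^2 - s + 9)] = 7*(-28*s^3 + 3*s^2 - 6*s + 1)/(7*s^4 - s^3 + 3*s^2 - s + 9)^2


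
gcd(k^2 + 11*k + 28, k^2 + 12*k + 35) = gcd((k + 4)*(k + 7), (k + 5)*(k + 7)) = k + 7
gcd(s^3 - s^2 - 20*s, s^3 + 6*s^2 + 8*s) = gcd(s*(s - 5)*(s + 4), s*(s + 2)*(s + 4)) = s^2 + 4*s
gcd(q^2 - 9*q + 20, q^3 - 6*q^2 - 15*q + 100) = q - 5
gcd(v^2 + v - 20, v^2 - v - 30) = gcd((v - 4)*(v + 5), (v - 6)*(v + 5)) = v + 5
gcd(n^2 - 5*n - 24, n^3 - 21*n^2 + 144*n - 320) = n - 8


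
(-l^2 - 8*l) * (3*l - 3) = -3*l^3 - 21*l^2 + 24*l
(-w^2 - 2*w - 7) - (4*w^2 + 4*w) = -5*w^2 - 6*w - 7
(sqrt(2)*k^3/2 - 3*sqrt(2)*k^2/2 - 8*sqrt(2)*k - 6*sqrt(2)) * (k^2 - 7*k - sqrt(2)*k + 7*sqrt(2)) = sqrt(2)*k^5/2 - 5*sqrt(2)*k^4 - k^4 + 5*sqrt(2)*k^3/2 + 10*k^3 - 5*k^2 + 50*sqrt(2)*k^2 - 100*k + 42*sqrt(2)*k - 84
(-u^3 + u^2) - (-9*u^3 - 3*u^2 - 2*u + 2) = 8*u^3 + 4*u^2 + 2*u - 2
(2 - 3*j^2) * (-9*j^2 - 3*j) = 27*j^4 + 9*j^3 - 18*j^2 - 6*j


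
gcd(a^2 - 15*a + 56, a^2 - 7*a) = a - 7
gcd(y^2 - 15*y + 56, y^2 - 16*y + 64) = y - 8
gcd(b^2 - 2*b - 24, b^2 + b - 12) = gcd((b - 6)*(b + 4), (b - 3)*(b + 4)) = b + 4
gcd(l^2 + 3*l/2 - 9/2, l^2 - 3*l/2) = l - 3/2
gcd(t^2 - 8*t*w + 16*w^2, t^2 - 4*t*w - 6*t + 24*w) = t - 4*w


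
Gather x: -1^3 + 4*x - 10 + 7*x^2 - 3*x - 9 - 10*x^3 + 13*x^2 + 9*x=-10*x^3 + 20*x^2 + 10*x - 20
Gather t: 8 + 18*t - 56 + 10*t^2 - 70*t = 10*t^2 - 52*t - 48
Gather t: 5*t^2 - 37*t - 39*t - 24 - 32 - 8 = 5*t^2 - 76*t - 64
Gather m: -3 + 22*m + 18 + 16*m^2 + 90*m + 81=16*m^2 + 112*m + 96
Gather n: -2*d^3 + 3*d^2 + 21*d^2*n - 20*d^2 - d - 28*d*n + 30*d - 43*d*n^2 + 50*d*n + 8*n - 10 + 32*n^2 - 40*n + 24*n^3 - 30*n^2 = -2*d^3 - 17*d^2 + 29*d + 24*n^3 + n^2*(2 - 43*d) + n*(21*d^2 + 22*d - 32) - 10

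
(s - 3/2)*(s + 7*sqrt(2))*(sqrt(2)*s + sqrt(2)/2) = sqrt(2)*s^3 - sqrt(2)*s^2 + 14*s^2 - 14*s - 3*sqrt(2)*s/4 - 21/2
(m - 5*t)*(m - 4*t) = m^2 - 9*m*t + 20*t^2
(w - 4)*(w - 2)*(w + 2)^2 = w^4 - 2*w^3 - 12*w^2 + 8*w + 32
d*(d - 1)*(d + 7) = d^3 + 6*d^2 - 7*d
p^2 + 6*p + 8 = (p + 2)*(p + 4)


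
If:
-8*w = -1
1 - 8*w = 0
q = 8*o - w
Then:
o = q/8 + 1/64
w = 1/8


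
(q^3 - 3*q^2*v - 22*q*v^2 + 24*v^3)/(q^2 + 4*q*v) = q - 7*v + 6*v^2/q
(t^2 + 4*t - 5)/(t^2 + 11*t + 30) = (t - 1)/(t + 6)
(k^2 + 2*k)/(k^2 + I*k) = (k + 2)/(k + I)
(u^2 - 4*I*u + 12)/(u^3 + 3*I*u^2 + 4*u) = (u^2 - 4*I*u + 12)/(u*(u^2 + 3*I*u + 4))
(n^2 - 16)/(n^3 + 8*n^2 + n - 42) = (n^2 - 16)/(n^3 + 8*n^2 + n - 42)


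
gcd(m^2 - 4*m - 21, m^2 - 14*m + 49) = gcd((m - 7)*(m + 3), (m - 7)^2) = m - 7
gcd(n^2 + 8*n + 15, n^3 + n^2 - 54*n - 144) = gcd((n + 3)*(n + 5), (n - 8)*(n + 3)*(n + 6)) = n + 3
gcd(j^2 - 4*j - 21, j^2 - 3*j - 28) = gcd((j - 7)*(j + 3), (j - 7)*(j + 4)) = j - 7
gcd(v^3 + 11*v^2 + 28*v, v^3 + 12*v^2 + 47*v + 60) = v + 4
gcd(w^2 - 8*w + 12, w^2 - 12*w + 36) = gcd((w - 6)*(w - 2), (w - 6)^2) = w - 6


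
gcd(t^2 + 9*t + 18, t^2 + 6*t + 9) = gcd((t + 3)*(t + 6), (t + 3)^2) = t + 3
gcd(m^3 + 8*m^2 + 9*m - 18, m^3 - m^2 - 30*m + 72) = m + 6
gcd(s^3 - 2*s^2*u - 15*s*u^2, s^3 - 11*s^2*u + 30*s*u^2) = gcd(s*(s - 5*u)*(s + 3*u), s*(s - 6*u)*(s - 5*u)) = s^2 - 5*s*u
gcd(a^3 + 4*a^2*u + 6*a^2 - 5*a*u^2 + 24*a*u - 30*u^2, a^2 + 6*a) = a + 6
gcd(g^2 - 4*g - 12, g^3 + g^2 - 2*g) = g + 2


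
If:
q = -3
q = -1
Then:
No Solution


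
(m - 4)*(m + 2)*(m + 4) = m^3 + 2*m^2 - 16*m - 32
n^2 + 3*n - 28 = (n - 4)*(n + 7)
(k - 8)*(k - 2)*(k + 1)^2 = k^4 - 8*k^3 - 3*k^2 + 22*k + 16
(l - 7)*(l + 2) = l^2 - 5*l - 14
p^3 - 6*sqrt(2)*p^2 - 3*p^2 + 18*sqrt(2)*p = p*(p - 3)*(p - 6*sqrt(2))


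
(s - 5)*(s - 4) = s^2 - 9*s + 20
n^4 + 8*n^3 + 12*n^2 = n^2*(n + 2)*(n + 6)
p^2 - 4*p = p*(p - 4)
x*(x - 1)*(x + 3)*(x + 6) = x^4 + 8*x^3 + 9*x^2 - 18*x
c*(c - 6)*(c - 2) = c^3 - 8*c^2 + 12*c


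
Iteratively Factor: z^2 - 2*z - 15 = (z - 5)*(z + 3)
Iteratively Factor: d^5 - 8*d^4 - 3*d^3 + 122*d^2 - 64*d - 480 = (d + 3)*(d^4 - 11*d^3 + 30*d^2 + 32*d - 160) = (d + 2)*(d + 3)*(d^3 - 13*d^2 + 56*d - 80) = (d - 5)*(d + 2)*(d + 3)*(d^2 - 8*d + 16) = (d - 5)*(d - 4)*(d + 2)*(d + 3)*(d - 4)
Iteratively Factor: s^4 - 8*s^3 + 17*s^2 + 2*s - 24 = (s - 3)*(s^3 - 5*s^2 + 2*s + 8) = (s - 3)*(s - 2)*(s^2 - 3*s - 4) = (s - 4)*(s - 3)*(s - 2)*(s + 1)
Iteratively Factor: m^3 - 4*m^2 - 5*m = (m - 5)*(m^2 + m) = (m - 5)*(m + 1)*(m)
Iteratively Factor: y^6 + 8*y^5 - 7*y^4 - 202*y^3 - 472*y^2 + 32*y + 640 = (y + 2)*(y^5 + 6*y^4 - 19*y^3 - 164*y^2 - 144*y + 320) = (y - 5)*(y + 2)*(y^4 + 11*y^3 + 36*y^2 + 16*y - 64) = (y - 5)*(y + 2)*(y + 4)*(y^3 + 7*y^2 + 8*y - 16) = (y - 5)*(y + 2)*(y + 4)^2*(y^2 + 3*y - 4) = (y - 5)*(y + 2)*(y + 4)^3*(y - 1)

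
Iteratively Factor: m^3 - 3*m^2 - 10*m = (m)*(m^2 - 3*m - 10) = m*(m - 5)*(m + 2)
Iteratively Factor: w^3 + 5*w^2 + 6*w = (w + 3)*(w^2 + 2*w) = w*(w + 3)*(w + 2)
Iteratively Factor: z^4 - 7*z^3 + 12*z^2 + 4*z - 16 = (z - 2)*(z^3 - 5*z^2 + 2*z + 8) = (z - 4)*(z - 2)*(z^2 - z - 2) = (z - 4)*(z - 2)*(z + 1)*(z - 2)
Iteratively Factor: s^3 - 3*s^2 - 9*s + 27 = (s - 3)*(s^2 - 9) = (s - 3)*(s + 3)*(s - 3)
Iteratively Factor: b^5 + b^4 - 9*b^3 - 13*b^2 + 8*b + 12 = (b + 2)*(b^4 - b^3 - 7*b^2 + b + 6) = (b - 3)*(b + 2)*(b^3 + 2*b^2 - b - 2) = (b - 3)*(b + 2)^2*(b^2 - 1) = (b - 3)*(b + 1)*(b + 2)^2*(b - 1)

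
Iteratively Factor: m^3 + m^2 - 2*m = (m)*(m^2 + m - 2) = m*(m + 2)*(m - 1)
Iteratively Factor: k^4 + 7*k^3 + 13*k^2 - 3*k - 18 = (k + 2)*(k^3 + 5*k^2 + 3*k - 9) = (k + 2)*(k + 3)*(k^2 + 2*k - 3) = (k - 1)*(k + 2)*(k + 3)*(k + 3)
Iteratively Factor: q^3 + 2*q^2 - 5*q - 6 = (q + 1)*(q^2 + q - 6) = (q + 1)*(q + 3)*(q - 2)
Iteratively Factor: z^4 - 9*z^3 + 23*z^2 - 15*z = (z - 3)*(z^3 - 6*z^2 + 5*z) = z*(z - 3)*(z^2 - 6*z + 5) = z*(z - 5)*(z - 3)*(z - 1)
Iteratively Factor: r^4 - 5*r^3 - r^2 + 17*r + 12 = (r - 4)*(r^3 - r^2 - 5*r - 3) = (r - 4)*(r - 3)*(r^2 + 2*r + 1) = (r - 4)*(r - 3)*(r + 1)*(r + 1)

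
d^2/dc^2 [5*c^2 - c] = 10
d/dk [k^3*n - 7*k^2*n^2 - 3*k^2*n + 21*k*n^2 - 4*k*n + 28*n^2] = n*(3*k^2 - 14*k*n - 6*k + 21*n - 4)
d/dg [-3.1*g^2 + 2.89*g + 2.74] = 2.89 - 6.2*g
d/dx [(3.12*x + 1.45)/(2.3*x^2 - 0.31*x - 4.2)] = (7.176*x^2 - 0.9672*x - (3.12*x + 1.45)*(4.6*x - 0.31) - 13.104)/(-2.3*x^2 + 0.31*x + 4.2)^2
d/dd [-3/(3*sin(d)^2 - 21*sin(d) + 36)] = (2*sin(d) - 7)*cos(d)/(sin(d)^2 - 7*sin(d) + 12)^2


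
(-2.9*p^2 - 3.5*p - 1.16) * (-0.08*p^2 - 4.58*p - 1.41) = 0.232*p^4 + 13.562*p^3 + 20.2118*p^2 + 10.2478*p + 1.6356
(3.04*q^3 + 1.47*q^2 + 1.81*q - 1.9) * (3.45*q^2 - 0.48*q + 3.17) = 10.488*q^5 + 3.6123*q^4 + 15.1757*q^3 - 2.7639*q^2 + 6.6497*q - 6.023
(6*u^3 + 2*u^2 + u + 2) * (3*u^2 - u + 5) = 18*u^5 + 31*u^3 + 15*u^2 + 3*u + 10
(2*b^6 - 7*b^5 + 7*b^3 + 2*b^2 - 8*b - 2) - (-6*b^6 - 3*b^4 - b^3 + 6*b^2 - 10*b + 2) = 8*b^6 - 7*b^5 + 3*b^4 + 8*b^3 - 4*b^2 + 2*b - 4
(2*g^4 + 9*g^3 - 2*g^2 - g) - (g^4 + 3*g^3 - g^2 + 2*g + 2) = g^4 + 6*g^3 - g^2 - 3*g - 2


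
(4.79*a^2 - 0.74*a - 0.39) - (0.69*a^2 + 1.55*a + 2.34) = 4.1*a^2 - 2.29*a - 2.73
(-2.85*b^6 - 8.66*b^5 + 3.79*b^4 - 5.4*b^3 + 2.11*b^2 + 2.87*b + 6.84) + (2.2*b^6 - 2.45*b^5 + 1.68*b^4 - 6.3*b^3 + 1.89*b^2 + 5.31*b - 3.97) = -0.65*b^6 - 11.11*b^5 + 5.47*b^4 - 11.7*b^3 + 4.0*b^2 + 8.18*b + 2.87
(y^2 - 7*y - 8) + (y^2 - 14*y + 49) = 2*y^2 - 21*y + 41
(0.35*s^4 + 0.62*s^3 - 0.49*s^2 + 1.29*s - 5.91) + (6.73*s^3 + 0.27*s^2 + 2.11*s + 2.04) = 0.35*s^4 + 7.35*s^3 - 0.22*s^2 + 3.4*s - 3.87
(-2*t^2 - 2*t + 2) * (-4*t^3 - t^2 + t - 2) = 8*t^5 + 10*t^4 - 8*t^3 + 6*t - 4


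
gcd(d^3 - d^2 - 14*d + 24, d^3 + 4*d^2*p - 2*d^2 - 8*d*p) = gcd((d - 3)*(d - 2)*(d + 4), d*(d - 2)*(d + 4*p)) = d - 2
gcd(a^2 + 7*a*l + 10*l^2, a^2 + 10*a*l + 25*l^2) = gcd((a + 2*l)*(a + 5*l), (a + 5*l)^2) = a + 5*l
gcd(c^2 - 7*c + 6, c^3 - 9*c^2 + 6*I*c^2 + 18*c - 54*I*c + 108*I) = c - 6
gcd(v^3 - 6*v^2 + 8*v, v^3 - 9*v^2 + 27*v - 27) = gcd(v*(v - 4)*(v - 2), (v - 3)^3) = 1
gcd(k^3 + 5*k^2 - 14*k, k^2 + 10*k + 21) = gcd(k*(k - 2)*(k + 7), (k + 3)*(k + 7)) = k + 7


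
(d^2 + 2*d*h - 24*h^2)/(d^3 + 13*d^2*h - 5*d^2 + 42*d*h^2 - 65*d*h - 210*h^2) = (d - 4*h)/(d^2 + 7*d*h - 5*d - 35*h)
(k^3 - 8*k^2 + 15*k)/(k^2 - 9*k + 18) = k*(k - 5)/(k - 6)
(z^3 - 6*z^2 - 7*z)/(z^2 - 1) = z*(z - 7)/(z - 1)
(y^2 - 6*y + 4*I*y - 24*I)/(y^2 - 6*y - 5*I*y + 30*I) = (y + 4*I)/(y - 5*I)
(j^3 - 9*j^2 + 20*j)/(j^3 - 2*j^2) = (j^2 - 9*j + 20)/(j*(j - 2))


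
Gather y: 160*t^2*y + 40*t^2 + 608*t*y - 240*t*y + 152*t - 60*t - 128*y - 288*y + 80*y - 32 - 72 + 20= 40*t^2 + 92*t + y*(160*t^2 + 368*t - 336) - 84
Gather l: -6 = -6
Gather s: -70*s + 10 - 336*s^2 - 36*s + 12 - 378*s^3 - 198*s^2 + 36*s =-378*s^3 - 534*s^2 - 70*s + 22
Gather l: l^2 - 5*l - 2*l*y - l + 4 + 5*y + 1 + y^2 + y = l^2 + l*(-2*y - 6) + y^2 + 6*y + 5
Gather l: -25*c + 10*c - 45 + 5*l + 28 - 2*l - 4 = -15*c + 3*l - 21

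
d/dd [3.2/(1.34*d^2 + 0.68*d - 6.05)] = (-8.576*d - 2.176)/(1.34*d^2 + 0.68*d - 6.05)^2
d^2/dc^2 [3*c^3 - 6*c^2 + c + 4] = 18*c - 12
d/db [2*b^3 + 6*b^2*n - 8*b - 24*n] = 6*b^2 + 12*b*n - 8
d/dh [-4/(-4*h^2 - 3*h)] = 4*(-8*h - 3)/(h^2*(4*h + 3)^2)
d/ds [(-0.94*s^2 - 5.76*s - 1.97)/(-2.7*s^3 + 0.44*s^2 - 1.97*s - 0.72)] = (-2.538*s^4 - 31.104*s^3 - 11.5708*s^2 + 3.0872*s + 0.2663)/(7.29*s^6 - 2.376*s^5 + 10.8316*s^4 + 2.1544*s^3 + 3.2473*s^2 + 2.8368*s + 0.5184)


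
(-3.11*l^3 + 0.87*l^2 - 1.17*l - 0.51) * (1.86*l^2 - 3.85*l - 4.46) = -5.7846*l^5 + 13.5917*l^4 + 8.3449*l^3 - 0.3243*l^2 + 7.1817*l + 2.2746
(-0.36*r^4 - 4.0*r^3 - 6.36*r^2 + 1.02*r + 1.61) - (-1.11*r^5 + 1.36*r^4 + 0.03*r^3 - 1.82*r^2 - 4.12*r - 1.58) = 1.11*r^5 - 1.72*r^4 - 4.03*r^3 - 4.54*r^2 + 5.14*r + 3.19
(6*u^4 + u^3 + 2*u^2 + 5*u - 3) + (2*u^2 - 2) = 6*u^4 + u^3 + 4*u^2 + 5*u - 5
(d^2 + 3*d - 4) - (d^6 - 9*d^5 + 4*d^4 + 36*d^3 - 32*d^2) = -d^6 + 9*d^5 - 4*d^4 - 36*d^3 + 33*d^2 + 3*d - 4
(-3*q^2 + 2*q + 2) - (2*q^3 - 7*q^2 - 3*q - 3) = -2*q^3 + 4*q^2 + 5*q + 5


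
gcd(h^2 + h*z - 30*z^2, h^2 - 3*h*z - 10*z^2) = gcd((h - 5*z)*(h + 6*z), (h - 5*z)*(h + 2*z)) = -h + 5*z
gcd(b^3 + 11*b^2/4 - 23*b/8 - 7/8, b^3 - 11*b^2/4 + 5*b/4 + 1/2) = b^2 - 3*b/4 - 1/4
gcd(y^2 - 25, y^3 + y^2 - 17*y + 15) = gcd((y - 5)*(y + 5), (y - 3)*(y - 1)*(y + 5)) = y + 5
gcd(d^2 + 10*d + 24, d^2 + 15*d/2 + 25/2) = 1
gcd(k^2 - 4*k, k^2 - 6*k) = k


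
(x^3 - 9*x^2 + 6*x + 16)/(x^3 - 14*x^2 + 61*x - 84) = (x^3 - 9*x^2 + 6*x + 16)/(x^3 - 14*x^2 + 61*x - 84)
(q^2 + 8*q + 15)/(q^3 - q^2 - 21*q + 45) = (q + 3)/(q^2 - 6*q + 9)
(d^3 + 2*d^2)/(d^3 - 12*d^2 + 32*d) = d*(d + 2)/(d^2 - 12*d + 32)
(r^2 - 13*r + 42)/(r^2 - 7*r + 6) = (r - 7)/(r - 1)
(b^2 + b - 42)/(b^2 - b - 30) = (b + 7)/(b + 5)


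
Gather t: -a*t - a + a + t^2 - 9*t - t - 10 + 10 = t^2 + t*(-a - 10)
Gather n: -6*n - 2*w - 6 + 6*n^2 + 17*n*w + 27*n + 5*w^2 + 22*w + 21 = 6*n^2 + n*(17*w + 21) + 5*w^2 + 20*w + 15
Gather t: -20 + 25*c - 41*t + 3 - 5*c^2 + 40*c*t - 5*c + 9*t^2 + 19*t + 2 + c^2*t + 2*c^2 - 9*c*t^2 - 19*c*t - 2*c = -3*c^2 + 18*c + t^2*(9 - 9*c) + t*(c^2 + 21*c - 22) - 15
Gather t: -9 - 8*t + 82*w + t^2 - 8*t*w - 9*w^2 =t^2 + t*(-8*w - 8) - 9*w^2 + 82*w - 9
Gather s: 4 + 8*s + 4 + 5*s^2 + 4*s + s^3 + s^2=s^3 + 6*s^2 + 12*s + 8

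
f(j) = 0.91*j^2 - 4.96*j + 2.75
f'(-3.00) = -10.42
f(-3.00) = 25.82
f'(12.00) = 16.88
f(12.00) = 74.27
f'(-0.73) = -6.29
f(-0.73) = 6.86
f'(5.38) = 4.83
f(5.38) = 2.40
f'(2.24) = -0.88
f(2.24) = -3.79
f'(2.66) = -0.12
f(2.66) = -4.00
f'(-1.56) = -7.80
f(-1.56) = 12.70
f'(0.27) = -4.47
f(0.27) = 1.48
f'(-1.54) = -7.76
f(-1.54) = 12.55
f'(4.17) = 2.63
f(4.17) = -2.11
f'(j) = 1.82*j - 4.96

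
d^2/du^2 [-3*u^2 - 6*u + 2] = -6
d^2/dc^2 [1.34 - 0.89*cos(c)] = 0.89*cos(c)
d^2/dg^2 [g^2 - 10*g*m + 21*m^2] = 2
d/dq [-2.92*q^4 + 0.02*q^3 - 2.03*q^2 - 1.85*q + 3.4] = -11.68*q^3 + 0.06*q^2 - 4.06*q - 1.85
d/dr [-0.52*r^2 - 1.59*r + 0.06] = -1.04*r - 1.59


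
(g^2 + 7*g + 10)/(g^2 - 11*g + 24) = (g^2 + 7*g + 10)/(g^2 - 11*g + 24)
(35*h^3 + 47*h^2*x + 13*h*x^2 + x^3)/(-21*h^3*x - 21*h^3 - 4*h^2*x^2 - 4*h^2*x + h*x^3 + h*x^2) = (35*h^3 + 47*h^2*x + 13*h*x^2 + x^3)/(h*(-21*h^2*x - 21*h^2 - 4*h*x^2 - 4*h*x + x^3 + x^2))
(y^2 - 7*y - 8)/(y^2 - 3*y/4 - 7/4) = 4*(y - 8)/(4*y - 7)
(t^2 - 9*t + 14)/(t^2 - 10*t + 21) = (t - 2)/(t - 3)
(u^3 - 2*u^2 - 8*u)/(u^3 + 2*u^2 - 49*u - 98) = u*(u - 4)/(u^2 - 49)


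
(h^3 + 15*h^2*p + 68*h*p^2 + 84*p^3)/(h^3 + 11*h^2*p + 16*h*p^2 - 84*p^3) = (-h - 2*p)/(-h + 2*p)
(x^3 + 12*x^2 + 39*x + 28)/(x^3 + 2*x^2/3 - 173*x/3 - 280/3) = 3*(x^2 + 5*x + 4)/(3*x^2 - 19*x - 40)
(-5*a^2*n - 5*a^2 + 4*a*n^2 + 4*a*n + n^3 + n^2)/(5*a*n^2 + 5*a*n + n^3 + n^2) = (-a + n)/n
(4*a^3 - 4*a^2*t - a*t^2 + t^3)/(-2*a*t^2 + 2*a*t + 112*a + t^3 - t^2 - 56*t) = (-2*a^2 + a*t + t^2)/(t^2 - t - 56)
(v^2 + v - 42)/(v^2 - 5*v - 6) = (v + 7)/(v + 1)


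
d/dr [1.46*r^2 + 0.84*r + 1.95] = 2.92*r + 0.84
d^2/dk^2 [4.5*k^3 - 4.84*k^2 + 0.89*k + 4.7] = 27.0*k - 9.68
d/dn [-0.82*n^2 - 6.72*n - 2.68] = -1.64*n - 6.72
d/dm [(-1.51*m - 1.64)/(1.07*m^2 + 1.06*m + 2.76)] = (1.6157*m^2 + 3.5096*m - 2.4292)/(1.1449*m^4 + 2.2684*m^3 + 7.03*m^2 + 5.8512*m + 7.6176)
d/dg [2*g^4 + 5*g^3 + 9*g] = 8*g^3 + 15*g^2 + 9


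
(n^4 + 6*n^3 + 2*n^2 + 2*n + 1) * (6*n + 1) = 6*n^5 + 37*n^4 + 18*n^3 + 14*n^2 + 8*n + 1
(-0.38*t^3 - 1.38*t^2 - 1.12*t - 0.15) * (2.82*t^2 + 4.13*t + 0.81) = -1.0716*t^5 - 5.461*t^4 - 9.1656*t^3 - 6.1664*t^2 - 1.5267*t - 0.1215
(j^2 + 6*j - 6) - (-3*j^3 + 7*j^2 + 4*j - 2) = 3*j^3 - 6*j^2 + 2*j - 4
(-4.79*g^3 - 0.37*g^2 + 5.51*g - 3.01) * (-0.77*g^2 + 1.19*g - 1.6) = 3.6883*g^5 - 5.4152*g^4 + 2.981*g^3 + 9.4666*g^2 - 12.3979*g + 4.816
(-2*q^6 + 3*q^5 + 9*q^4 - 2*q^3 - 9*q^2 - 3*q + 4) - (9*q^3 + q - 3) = -2*q^6 + 3*q^5 + 9*q^4 - 11*q^3 - 9*q^2 - 4*q + 7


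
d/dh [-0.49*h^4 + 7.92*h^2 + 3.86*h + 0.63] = -1.96*h^3 + 15.84*h + 3.86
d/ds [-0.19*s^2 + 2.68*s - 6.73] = 2.68 - 0.38*s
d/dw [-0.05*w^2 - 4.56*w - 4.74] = -0.1*w - 4.56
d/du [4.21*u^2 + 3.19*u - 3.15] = 8.42*u + 3.19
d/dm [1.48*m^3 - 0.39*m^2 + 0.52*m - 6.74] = 4.44*m^2 - 0.78*m + 0.52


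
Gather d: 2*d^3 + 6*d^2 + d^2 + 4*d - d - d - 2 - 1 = 2*d^3 + 7*d^2 + 2*d - 3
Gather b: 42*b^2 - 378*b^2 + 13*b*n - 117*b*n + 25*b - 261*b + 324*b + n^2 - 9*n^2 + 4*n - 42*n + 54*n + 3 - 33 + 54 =-336*b^2 + b*(88 - 104*n) - 8*n^2 + 16*n + 24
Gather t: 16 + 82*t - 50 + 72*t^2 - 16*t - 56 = 72*t^2 + 66*t - 90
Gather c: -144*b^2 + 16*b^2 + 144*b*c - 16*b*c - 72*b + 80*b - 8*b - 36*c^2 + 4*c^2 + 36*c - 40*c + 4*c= -128*b^2 + 128*b*c - 32*c^2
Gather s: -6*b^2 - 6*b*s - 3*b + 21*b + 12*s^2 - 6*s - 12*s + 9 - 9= -6*b^2 + 18*b + 12*s^2 + s*(-6*b - 18)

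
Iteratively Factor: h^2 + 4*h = (h + 4)*(h)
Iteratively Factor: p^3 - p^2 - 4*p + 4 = (p + 2)*(p^2 - 3*p + 2) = (p - 2)*(p + 2)*(p - 1)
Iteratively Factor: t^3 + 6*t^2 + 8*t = (t)*(t^2 + 6*t + 8) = t*(t + 2)*(t + 4)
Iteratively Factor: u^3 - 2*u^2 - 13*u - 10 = (u + 2)*(u^2 - 4*u - 5) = (u + 1)*(u + 2)*(u - 5)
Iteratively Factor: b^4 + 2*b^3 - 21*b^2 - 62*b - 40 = (b - 5)*(b^3 + 7*b^2 + 14*b + 8) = (b - 5)*(b + 2)*(b^2 + 5*b + 4) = (b - 5)*(b + 2)*(b + 4)*(b + 1)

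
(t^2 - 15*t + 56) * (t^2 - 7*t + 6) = t^4 - 22*t^3 + 167*t^2 - 482*t + 336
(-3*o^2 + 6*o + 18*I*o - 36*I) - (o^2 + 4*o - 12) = -4*o^2 + 2*o + 18*I*o + 12 - 36*I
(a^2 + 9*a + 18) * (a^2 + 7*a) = a^4 + 16*a^3 + 81*a^2 + 126*a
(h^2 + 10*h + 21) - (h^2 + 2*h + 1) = 8*h + 20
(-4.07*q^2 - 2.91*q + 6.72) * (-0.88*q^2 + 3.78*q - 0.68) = 3.5816*q^4 - 12.8238*q^3 - 14.1458*q^2 + 27.3804*q - 4.5696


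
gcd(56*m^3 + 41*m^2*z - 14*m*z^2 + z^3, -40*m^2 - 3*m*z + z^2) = -8*m + z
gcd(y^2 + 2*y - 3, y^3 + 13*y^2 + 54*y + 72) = y + 3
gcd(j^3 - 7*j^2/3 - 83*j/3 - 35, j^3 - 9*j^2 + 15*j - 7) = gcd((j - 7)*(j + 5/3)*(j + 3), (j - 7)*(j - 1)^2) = j - 7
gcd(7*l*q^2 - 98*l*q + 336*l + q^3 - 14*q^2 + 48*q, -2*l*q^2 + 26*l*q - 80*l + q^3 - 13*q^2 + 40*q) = q - 8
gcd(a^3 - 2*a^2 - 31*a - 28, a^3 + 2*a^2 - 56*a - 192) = a + 4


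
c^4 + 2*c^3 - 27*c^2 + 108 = (c - 3)^2*(c + 2)*(c + 6)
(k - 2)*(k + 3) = k^2 + k - 6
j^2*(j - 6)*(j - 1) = j^4 - 7*j^3 + 6*j^2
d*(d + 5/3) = d^2 + 5*d/3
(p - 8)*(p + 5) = p^2 - 3*p - 40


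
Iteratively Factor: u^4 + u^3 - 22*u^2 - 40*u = (u)*(u^3 + u^2 - 22*u - 40) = u*(u + 2)*(u^2 - u - 20) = u*(u - 5)*(u + 2)*(u + 4)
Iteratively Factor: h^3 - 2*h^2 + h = (h - 1)*(h^2 - h) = h*(h - 1)*(h - 1)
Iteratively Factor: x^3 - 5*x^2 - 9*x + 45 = (x - 3)*(x^2 - 2*x - 15) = (x - 5)*(x - 3)*(x + 3)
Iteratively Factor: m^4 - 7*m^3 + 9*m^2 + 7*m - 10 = (m - 2)*(m^3 - 5*m^2 - m + 5) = (m - 2)*(m + 1)*(m^2 - 6*m + 5) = (m - 2)*(m - 1)*(m + 1)*(m - 5)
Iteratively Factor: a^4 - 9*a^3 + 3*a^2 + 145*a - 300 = (a - 5)*(a^3 - 4*a^2 - 17*a + 60) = (a - 5)*(a + 4)*(a^2 - 8*a + 15) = (a - 5)*(a - 3)*(a + 4)*(a - 5)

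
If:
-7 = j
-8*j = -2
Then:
No Solution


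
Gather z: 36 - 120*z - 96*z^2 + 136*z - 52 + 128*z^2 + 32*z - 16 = 32*z^2 + 48*z - 32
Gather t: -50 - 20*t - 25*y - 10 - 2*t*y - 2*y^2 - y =t*(-2*y - 20) - 2*y^2 - 26*y - 60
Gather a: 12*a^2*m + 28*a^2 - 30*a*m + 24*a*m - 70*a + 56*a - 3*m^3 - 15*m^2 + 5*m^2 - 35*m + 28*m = a^2*(12*m + 28) + a*(-6*m - 14) - 3*m^3 - 10*m^2 - 7*m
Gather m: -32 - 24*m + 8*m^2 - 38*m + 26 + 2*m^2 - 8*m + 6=10*m^2 - 70*m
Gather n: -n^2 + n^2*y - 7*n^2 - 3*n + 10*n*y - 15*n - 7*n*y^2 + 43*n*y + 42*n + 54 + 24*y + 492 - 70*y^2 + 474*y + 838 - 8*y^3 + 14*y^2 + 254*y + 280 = n^2*(y - 8) + n*(-7*y^2 + 53*y + 24) - 8*y^3 - 56*y^2 + 752*y + 1664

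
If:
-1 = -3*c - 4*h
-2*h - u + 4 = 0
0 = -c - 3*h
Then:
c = 3/5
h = -1/5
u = 22/5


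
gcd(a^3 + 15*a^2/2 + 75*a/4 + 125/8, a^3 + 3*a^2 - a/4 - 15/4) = a + 5/2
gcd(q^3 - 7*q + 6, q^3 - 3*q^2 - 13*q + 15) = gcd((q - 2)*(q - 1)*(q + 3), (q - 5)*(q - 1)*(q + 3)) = q^2 + 2*q - 3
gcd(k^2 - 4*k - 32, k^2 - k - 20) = k + 4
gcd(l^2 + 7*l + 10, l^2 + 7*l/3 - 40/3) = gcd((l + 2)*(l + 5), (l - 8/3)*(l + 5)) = l + 5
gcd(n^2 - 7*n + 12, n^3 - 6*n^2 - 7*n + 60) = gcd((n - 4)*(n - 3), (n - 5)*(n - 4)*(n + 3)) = n - 4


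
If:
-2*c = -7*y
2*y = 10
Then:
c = 35/2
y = 5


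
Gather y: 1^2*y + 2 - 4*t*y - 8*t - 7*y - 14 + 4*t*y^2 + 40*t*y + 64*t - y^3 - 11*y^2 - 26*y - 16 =56*t - y^3 + y^2*(4*t - 11) + y*(36*t - 32) - 28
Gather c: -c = -c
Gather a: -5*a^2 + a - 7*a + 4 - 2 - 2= -5*a^2 - 6*a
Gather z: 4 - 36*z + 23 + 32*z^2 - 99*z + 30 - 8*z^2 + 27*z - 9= 24*z^2 - 108*z + 48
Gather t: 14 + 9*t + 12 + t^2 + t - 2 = t^2 + 10*t + 24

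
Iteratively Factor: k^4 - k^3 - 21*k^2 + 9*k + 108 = (k + 3)*(k^3 - 4*k^2 - 9*k + 36) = (k - 4)*(k + 3)*(k^2 - 9) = (k - 4)*(k - 3)*(k + 3)*(k + 3)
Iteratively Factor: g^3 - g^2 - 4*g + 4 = (g + 2)*(g^2 - 3*g + 2) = (g - 2)*(g + 2)*(g - 1)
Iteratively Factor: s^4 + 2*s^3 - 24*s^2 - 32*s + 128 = (s - 4)*(s^3 + 6*s^2 - 32) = (s - 4)*(s + 4)*(s^2 + 2*s - 8) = (s - 4)*(s + 4)^2*(s - 2)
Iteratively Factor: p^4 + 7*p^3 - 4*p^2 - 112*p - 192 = (p + 3)*(p^3 + 4*p^2 - 16*p - 64) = (p + 3)*(p + 4)*(p^2 - 16) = (p + 3)*(p + 4)^2*(p - 4)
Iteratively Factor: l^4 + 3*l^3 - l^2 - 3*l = (l + 3)*(l^3 - l) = (l + 1)*(l + 3)*(l^2 - l) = l*(l + 1)*(l + 3)*(l - 1)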